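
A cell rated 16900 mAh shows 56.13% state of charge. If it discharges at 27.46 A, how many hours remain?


Convert: C_total = 16900 mAh = 16.9 Ah
Step 1: remaining = SOC/100 * C_total = 56.13/100 * 16.9 = 9.486 Ah
Step 2: t = remaining / I = 9.486 / 27.46 = 0.3454 hr

0.3454 hr


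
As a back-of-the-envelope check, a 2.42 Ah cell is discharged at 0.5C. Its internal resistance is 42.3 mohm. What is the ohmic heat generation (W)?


Convert: R = 42.3 mohm = 0.0423 ohm
Step 1: I = C_rate * capacity = 0.5 * 2.42 = 1.21 A
Step 2: Q = I^2 * R = 1.21^2 * 0.0423 = 1.4641 * 0.0423 = 0.06193 W

0.06193 W


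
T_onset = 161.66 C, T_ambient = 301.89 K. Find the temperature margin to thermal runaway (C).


Convert: T_ambient = 301.89 K = 28.74 C
margin = 161.66 - 28.74 = 132.92 C

132.92 C


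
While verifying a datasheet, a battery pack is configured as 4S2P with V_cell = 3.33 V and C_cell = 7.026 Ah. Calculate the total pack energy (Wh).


E = Ns * Vcell * Np * Ccell = 4 * 3.33 * 2 * 7.026 = 187.2 Wh

187.2 Wh


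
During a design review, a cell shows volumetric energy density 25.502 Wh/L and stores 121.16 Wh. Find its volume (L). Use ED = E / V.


V = E / ED = 121.16 / 25.502 = 4.751 L

4.751 L


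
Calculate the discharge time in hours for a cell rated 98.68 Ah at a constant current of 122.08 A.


t = capacity / current = 98.68 / 122.08 = 0.8083 hr

0.8083 hr


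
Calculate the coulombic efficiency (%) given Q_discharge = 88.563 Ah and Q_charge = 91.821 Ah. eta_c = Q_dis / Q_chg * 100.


Coulombic efficiency = 88.563/91.821 * 100% = 96.45%

96.45%


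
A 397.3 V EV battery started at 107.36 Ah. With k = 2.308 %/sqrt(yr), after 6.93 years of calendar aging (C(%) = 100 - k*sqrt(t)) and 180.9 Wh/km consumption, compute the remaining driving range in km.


Step 1: capacity retention = 100 - 2.308 * sqrt(6.93) = 100 - 2.308 * 2.6325 = 93.924%
Step 2: C_now = 107.36 * 93.924/100 = 100.84 Ah
Step 3: E_pack = V * C_now = 397.3 * 100.84 = 40064 Wh
Step 4: range = E_pack / consumption = 40064 / 180.9 = 221.5 km

221.5 km


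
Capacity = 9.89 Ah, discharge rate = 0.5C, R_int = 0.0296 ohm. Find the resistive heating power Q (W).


Step 1: I = C_rate * capacity = 0.5 * 9.89 = 4.945 A
Step 2: Q = I^2 * R = 4.945^2 * 0.0296 = 24.453 * 0.0296 = 0.7238 W

0.7238 W


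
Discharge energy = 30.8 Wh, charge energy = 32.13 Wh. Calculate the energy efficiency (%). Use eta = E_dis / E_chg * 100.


Round-trip efficiency = 30.8/32.13 * 100% = 95.86%

95.86%


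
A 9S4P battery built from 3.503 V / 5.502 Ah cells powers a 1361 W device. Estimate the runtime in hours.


Step 1: E_pack = Ns * V_cell * Np * C_cell = 9 * 3.503 * 4 * 5.502 = 693.85 Wh
Step 2: t = E_pack / P = 693.85 / 1361 = 0.5098 hr

0.5098 hr


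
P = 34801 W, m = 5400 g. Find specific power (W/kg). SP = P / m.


Convert: m = 5400 g = 5.4 kg
Specific power = 34801 W / 5.4 kg = 6445 W/kg

6445 W/kg


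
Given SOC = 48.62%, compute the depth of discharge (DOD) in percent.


DOD = 100 - SOC = 100 - 48.62 = 51.38%

51.38%


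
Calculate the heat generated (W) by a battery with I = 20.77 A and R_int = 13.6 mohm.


Convert: R = 13.6 mohm = 0.0136 ohm
I^2 = 431.39
Q = 431.39 * 0.0136 = 5.867 W

5.867 W


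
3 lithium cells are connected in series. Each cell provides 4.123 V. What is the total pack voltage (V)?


V_pack = n * V_cell = 3 * 4.123 = 12.369 V

12.369 V


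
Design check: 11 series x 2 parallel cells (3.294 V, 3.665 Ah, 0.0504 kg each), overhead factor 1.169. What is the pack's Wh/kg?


Step 1: V_pack = 11 * 3.294 = 36.234 V
Step 2: C_pack = 2 * 3.665 = 7.33 Ah
Step 3: E_pack = V_pack * C_pack = 36.234 * 7.33 = 265.6 Wh
Step 4: m_pack = 11 * 2 * 0.0504 * 1.169 = 1.2962 kg
Step 5: ED = E_pack / m_pack = 265.6 / 1.2962 = 204.9 Wh/kg

204.9 Wh/kg


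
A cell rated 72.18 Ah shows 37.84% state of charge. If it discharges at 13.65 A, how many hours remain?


Step 1: remaining = SOC/100 * C_total = 37.84/100 * 72.18 = 27.313 Ah
Step 2: t = remaining / I = 27.313 / 13.65 = 2.001 hr

2.001 hr


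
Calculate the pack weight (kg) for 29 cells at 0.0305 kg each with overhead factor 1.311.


m_pack = n * m_cell * overhead = 29 * 0.0305 * 1.311 = 1.160 kg

1.160 kg


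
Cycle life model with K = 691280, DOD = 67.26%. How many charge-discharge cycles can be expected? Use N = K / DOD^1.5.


DOD^1.5 = 551.61
N = K / DOD^1.5 = 691280 / 551.61 = 1253

1253 cycles


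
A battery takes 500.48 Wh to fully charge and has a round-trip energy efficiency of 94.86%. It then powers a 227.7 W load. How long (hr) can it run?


Step 1: E_discharge = eta/100 * E_charge = 94.86/100 * 500.48 = 474.76 Wh
Step 2: t = E_discharge / P = 474.76 / 227.7 = 2.085 hr

2.085 hr


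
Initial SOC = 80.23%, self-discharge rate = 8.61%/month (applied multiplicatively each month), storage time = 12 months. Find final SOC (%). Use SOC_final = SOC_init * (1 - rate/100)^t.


Monthly retention factor = 1 - 8.61/100 = 0.9139
Over 12 months: factor^12 = 0.33946
SOC_final = 80.23 * 0.33946 = 27.23%

27.23%


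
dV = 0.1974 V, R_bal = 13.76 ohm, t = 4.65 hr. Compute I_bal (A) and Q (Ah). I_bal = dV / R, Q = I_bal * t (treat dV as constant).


I_bal = dV / R = 0.1974 / 13.76 = 0.014346 A
Q = I_bal * t = 0.014346 * 4.65 = 0.06671 Ah

I=0.014346 A, Q=0.06671 Ah


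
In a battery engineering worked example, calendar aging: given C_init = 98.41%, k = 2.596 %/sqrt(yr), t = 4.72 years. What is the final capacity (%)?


sqrt(t) = sqrt(4.72) = 2.1726
C_final = 98.41 - 2.596 * 2.1726 = 92.77%

92.77%


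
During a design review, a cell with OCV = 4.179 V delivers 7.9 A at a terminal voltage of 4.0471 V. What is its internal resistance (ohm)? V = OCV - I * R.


R = (OCV - V) / I = (4.179 - 4.0471) / 7.9 = 0.01670 ohm

0.01670 ohm


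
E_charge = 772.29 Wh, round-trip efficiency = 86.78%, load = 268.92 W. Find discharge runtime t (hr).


Step 1: E_discharge = eta/100 * E_charge = 86.78/100 * 772.29 = 670.19 Wh
Step 2: t = E_discharge / P = 670.19 / 268.92 = 2.492 hr

2.492 hr


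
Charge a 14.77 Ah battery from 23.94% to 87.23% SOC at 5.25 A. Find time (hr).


Step 1: dSOC = 87.23% - 23.94% = 63.29%
Step 2: delta_Ah = 14.77 * 63.29 / 100 = 9.3479 Ah
Step 3: t = 9.3479 / 5.25 = 1.781 hr

1.781 hr


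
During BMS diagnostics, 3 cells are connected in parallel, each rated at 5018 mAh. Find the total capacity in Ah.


Convert: C_cell = 5018 mAh = 5.018 Ah
C_total = 3 * 5.018 = 15.054 Ah

15.054 Ah


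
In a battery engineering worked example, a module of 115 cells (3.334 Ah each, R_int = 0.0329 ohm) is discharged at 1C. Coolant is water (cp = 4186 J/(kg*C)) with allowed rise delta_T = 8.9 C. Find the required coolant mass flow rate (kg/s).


Step 1: I = 1 * 3.334 = 3.334 A
Step 2: Q_cell = I^2 * R = 3.334^2 * 0.0329 = 0.3657 W
Step 3: Q_total = 115 * 0.3657 = 42.056 W
Step 4: m_dot = Q_total / (cp * dT) = 42.056 / (4186 * 8.9) = 0.001129 kg/s

0.001129 kg/s


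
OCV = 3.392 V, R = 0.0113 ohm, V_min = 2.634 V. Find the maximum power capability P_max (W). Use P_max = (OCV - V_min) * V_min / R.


dV = OCV - V_min = 0.758 V (so I_max = dV / R)
P_max = dV * V_min / R = 0.758 * 2.634 / 0.0113 = 176.7 W

176.7 W


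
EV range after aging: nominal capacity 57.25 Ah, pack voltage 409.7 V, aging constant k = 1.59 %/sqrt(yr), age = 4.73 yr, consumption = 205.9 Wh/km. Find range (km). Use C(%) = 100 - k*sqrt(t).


Step 1: capacity retention = 100 - 1.59 * sqrt(4.73) = 100 - 1.59 * 2.1749 = 96.542%
Step 2: C_now = 57.25 * 96.542/100 = 55.27 Ah
Step 3: E_pack = V * C_now = 409.7 * 55.27 = 22644 Wh
Step 4: range = E_pack / consumption = 22644 / 205.9 = 110.0 km

110.0 km


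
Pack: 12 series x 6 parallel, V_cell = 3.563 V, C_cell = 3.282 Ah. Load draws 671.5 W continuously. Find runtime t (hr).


Step 1: E_pack = Ns * V_cell * Np * C_cell = 12 * 3.563 * 6 * 3.282 = 841.95 Wh
Step 2: t = E_pack / P = 841.95 / 671.5 = 1.254 hr

1.254 hr


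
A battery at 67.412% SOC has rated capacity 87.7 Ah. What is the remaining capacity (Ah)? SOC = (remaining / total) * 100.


remaining = SOC / 100 * total = 67.412 / 100 * 87.7 = 59.12 Ah

59.12 Ah


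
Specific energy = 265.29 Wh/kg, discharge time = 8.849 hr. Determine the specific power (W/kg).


Specific power = 265.29 Wh/kg / 8.849 hr = 29.98 W/kg

29.98 W/kg


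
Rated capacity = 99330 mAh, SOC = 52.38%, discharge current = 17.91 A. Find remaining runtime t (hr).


Convert: C_total = 99330 mAh = 99.33 Ah
Step 1: remaining = SOC/100 * C_total = 52.38/100 * 99.33 = 52.029 Ah
Step 2: t = remaining / I = 52.029 / 17.91 = 2.905 hr

2.905 hr


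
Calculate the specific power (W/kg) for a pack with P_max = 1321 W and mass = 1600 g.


Convert: m = 1600 g = 1.6 kg
SP = P / m = 1321 / 1.6 = 825.6 W/kg

825.6 W/kg


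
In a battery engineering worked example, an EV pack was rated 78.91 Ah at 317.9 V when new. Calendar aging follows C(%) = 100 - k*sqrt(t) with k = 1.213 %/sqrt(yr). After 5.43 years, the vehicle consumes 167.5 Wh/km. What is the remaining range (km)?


Step 1: capacity retention = 100 - 1.213 * sqrt(5.43) = 100 - 1.213 * 2.3302 = 97.173%
Step 2: C_now = 78.91 * 97.173/100 = 76.679 Ah
Step 3: E_pack = V * C_now = 317.9 * 76.679 = 24376 Wh
Step 4: range = E_pack / consumption = 24376 / 167.5 = 145.5 km

145.5 km


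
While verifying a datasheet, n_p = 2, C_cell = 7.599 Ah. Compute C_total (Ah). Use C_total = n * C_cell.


Parallel capacities add: 2 * 7.599 Ah = 15.198 Ah

15.198 Ah


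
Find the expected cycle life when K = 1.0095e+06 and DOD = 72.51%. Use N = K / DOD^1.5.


Step 1: DOD^1.5 = 72.51^1.5 = 617.44
Step 2: N = 1.0095e+06 / 617.44 = 1635 cycles

1635 cycles


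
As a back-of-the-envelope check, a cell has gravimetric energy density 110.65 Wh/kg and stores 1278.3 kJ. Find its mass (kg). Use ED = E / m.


Convert: E = 1278.3 kJ = 355.08 Wh
m = E / ED = 355.08 / 110.65 = 3.209 kg

3.209 kg


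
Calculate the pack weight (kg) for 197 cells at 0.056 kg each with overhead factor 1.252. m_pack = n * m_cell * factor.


m_pack = n * m_cell * overhead = 197 * 0.056 * 1.252 = 13.81 kg

13.81 kg


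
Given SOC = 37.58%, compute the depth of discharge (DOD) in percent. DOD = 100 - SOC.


Complement of SOC: DOD = 100% - 37.58% = 62.42%

62.42%


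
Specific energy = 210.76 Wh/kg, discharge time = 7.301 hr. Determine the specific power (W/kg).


Specific power = 210.76 Wh/kg / 7.301 hr = 28.87 W/kg

28.87 W/kg


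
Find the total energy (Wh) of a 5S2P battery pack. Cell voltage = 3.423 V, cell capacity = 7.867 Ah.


V_pack = 5 * 3.423 = 17.115 V
C_pack = 2 * 7.867 = 15.734 Ah
E = V_pack * C_pack = 17.115 * 15.734 = 269.3 Wh

269.3 Wh


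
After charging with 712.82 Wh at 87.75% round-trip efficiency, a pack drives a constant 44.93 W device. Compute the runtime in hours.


Step 1: E_discharge = eta/100 * E_charge = 87.75/100 * 712.82 = 625.5 Wh
Step 2: t = E_discharge / P = 625.5 / 44.93 = 13.92 hr

13.92 hr


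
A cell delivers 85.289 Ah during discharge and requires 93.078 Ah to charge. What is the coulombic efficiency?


eta_c = Q_dis / Q_chg * 100 = 85.289 / 93.078 * 100 = 91.63%

91.63%


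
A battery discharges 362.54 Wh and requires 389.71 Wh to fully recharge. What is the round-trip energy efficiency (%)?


Round-trip efficiency = 362.54/389.71 * 100% = 93.03%

93.03%


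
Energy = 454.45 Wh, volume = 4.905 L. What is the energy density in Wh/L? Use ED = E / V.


Volumetric ED = 454.45 Wh / 4.905 L = 92.65 Wh/L

92.65 Wh/L


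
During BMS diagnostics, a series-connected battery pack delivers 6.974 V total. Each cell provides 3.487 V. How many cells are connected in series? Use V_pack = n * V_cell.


n = V_pack / V_cell = 6.974 / 3.487 = 2

2


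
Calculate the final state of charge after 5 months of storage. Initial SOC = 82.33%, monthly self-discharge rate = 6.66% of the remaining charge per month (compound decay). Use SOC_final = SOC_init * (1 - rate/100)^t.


Monthly retention factor = 1 - 6.66/100 = 0.9334
Over 5 months: factor^5 = 0.7085
SOC_final = 82.33 * 0.7085 = 58.33%

58.33%


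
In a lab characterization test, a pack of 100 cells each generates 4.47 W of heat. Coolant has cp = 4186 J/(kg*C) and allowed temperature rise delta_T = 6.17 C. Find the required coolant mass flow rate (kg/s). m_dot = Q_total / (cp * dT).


Step 1: Total heat Q = 100 * 4.47 W = 447 W
Step 2: denom = cp * dT = 4186 * 6.17 = 25828
Step 3: m_dot = 447 / 25828 = 0.01731 kg/s

0.01731 kg/s


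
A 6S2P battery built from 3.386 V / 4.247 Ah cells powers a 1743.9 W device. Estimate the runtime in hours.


Step 1: E_pack = Ns * V_cell * Np * C_cell = 6 * 3.386 * 2 * 4.247 = 172.56 Wh
Step 2: t = E_pack / P = 172.56 / 1743.9 = 0.09895 hr

0.09895 hr


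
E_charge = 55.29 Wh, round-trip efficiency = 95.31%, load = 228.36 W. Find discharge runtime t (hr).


Step 1: E_discharge = eta/100 * E_charge = 95.31/100 * 55.29 = 52.697 Wh
Step 2: t = E_discharge / P = 52.697 / 228.36 = 0.2308 hr

0.2308 hr


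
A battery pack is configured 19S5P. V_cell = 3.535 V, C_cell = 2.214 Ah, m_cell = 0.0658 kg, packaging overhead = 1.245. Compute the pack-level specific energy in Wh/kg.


Step 1: V_pack = 19 * 3.535 = 67.165 V
Step 2: C_pack = 5 * 2.214 = 11.07 Ah
Step 3: E_pack = V_pack * C_pack = 67.165 * 11.07 = 743.52 Wh
Step 4: m_pack = 19 * 5 * 0.0658 * 1.245 = 7.7825 kg
Step 5: ED = E_pack / m_pack = 743.52 / 7.7825 = 95.54 Wh/kg

95.54 Wh/kg


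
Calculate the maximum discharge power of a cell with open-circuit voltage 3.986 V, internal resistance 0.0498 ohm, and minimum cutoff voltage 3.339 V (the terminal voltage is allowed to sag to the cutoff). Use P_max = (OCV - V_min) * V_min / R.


P_max = (OCV - V_min) * V_min / R = (3.986 - 3.339) * 3.339 / 0.0498 = 0.647 * 3.339 / 0.0498 = 43.38 W

43.38 W


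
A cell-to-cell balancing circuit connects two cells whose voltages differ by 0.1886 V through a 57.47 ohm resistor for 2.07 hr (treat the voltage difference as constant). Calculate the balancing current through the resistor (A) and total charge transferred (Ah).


First, Ohm's law: I_bal = 0.1886 V / 57.47 ohm = 0.0032817 A
Then Q = I * t = 0.0032817 A * 2.07 hr = 0.006793 Ah

I=0.0032817 A, Q=0.006793 Ah


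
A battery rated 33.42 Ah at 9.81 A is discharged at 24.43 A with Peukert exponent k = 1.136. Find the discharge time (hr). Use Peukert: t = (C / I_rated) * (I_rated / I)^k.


Step 1: t_rated = C / I_rated = 33.42 / 9.81 = 3.4067 hr
Step 2: ratio = 9.81 / 24.43 = 0.40156
Step 3: ratio^k = 0.40156^1.136 = 0.3547
Step 4: t = t_rated * ratio^k = 3.4067 * 0.3547 = 1.208 hr

1.208 hr


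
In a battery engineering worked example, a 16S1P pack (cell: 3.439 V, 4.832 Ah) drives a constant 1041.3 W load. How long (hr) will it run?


Step 1: E_pack = Ns * V_cell * Np * C_cell = 16 * 3.439 * 1 * 4.832 = 265.88 Wh
Step 2: t = E_pack / P = 265.88 / 1041.3 = 0.2553 hr

0.2553 hr


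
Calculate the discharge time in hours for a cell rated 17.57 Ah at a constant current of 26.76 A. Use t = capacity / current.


Runtime = 17.57 Ah / 26.76 A = 0.6566 hr

0.6566 hr


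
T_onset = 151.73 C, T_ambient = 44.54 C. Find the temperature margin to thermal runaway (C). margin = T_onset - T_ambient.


Safety margin = 151.73 C - 44.54 C = 107.19 C

107.19 C


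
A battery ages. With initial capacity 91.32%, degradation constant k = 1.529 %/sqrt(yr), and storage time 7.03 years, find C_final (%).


Step 1: sqrt(7.03 yr) = 2.6514
Step 2: drop = 1.529 * 2.6514 = 4.054
Step 3: C_final = 91.32 - 4.054 = 87.27%

87.27%


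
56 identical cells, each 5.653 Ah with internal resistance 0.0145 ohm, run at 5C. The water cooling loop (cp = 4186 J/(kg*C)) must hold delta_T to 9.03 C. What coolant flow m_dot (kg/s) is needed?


Step 1: I = 5 * 5.653 = 28.265 A
Step 2: Q_cell = I^2 * R = 28.265^2 * 0.0145 = 11.584 W
Step 3: Q_total = 56 * 11.584 = 648.7 W
Step 4: m_dot = Q_total / (cp * dT) = 648.7 / (4186 * 9.03) = 0.01716 kg/s

0.01716 kg/s


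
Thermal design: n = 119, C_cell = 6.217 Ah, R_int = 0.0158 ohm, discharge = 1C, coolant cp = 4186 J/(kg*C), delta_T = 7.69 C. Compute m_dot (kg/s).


Step 1: I = 1 * 6.217 = 6.217 A
Step 2: Q_cell = I^2 * R = 6.217^2 * 0.0158 = 0.61069 W
Step 3: Q_total = 119 * 0.61069 = 72.672 W
Step 4: m_dot = Q_total / (cp * dT) = 72.672 / (4186 * 7.69) = 0.002258 kg/s

0.002258 kg/s


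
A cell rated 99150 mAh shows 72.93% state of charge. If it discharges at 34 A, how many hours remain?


Convert: C_total = 99150 mAh = 99.15 Ah
Step 1: remaining = SOC/100 * C_total = 72.93/100 * 99.15 = 72.31 Ah
Step 2: t = remaining / I = 72.31 / 34 = 2.127 hr

2.127 hr


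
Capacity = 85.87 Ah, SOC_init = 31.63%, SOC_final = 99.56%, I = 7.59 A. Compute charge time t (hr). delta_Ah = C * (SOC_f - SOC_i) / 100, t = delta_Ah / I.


Step 1: dSOC = 99.56% - 31.63% = 67.93%
Step 2: delta_Ah = 85.87 * 67.93 / 100 = 58.331 Ah
Step 3: t = 58.331 / 7.59 = 7.685 hr

7.685 hr


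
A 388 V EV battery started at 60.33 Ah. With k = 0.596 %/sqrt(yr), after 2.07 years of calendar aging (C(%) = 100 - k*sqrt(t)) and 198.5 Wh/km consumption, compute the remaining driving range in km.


Step 1: capacity retention = 100 - 0.596 * sqrt(2.07) = 100 - 0.596 * 1.4387 = 99.143%
Step 2: C_now = 60.33 * 99.143/100 = 59.813 Ah
Step 3: E_pack = V * C_now = 388 * 59.813 = 23207 Wh
Step 4: range = E_pack / consumption = 23207 / 198.5 = 116.9 km

116.9 km


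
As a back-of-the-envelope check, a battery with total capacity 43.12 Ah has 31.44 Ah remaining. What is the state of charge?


SOC = (remaining / total) * 100 = (31.44 / 43.12) * 100 = 72.91%

72.91%


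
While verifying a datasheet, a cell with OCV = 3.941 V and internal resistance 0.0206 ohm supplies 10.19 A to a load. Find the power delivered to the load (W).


Step 1: V_terminal = OCV - I*R = 3.941 - 10.19 * 0.0206 = 3.7311 V
Step 2: P_out = V_terminal * I = 3.7311 * 10.19 = 38.02 W

38.02 W


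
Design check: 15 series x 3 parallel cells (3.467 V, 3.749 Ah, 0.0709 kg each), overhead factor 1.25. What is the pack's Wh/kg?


Step 1: V_pack = 15 * 3.467 = 52.005 V
Step 2: C_pack = 3 * 3.749 = 11.247 Ah
Step 3: E_pack = V_pack * C_pack = 52.005 * 11.247 = 584.9 Wh
Step 4: m_pack = 15 * 3 * 0.0709 * 1.25 = 3.9881 kg
Step 5: ED = E_pack / m_pack = 584.9 / 3.9881 = 146.7 Wh/kg

146.7 Wh/kg


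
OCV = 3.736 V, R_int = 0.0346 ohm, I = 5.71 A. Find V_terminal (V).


V = OCV - I*R = 3.736 - 5.71 * 0.0346 = 3.538 V

3.538 V


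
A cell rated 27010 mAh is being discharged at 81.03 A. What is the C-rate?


Convert: capacity = 27010 mAh = 27.01 Ah
C_rate = I / capacity = 81.03 / 27.01 = 3C

3C


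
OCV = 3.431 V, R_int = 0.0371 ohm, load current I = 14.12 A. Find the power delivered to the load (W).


Step 1: V_terminal = OCV - I*R = 3.431 - 14.12 * 0.0371 = 2.9071 V
Step 2: P_out = V_terminal * I = 2.9071 * 14.12 = 41.05 W

41.05 W


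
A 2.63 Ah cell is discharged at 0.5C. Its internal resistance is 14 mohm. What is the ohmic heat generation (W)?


Convert: R = 14 mohm = 0.014 ohm
Step 1: I = C_rate * capacity = 0.5 * 2.63 = 1.315 A
Step 2: Q = I^2 * R = 1.315^2 * 0.014 = 1.7292 * 0.014 = 0.02421 W

0.02421 W


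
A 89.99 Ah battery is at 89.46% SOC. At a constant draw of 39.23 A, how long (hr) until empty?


Step 1: remaining = SOC/100 * C_total = 89.46/100 * 89.99 = 80.505 Ah
Step 2: t = remaining / I = 80.505 / 39.23 = 2.052 hr

2.052 hr


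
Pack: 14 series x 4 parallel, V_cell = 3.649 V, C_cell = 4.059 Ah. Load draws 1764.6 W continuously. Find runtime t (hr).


Step 1: E_pack = Ns * V_cell * Np * C_cell = 14 * 3.649 * 4 * 4.059 = 829.43 Wh
Step 2: t = E_pack / P = 829.43 / 1764.6 = 0.4700 hr

0.4700 hr


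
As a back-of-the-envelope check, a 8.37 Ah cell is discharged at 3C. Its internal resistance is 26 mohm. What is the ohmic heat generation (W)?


Convert: R = 26 mohm = 0.026 ohm
Step 1: I = C_rate * capacity = 3 * 8.37 = 25.11 A
Step 2: Q = I^2 * R = 25.11^2 * 0.026 = 630.51 * 0.026 = 16.39 W

16.39 W


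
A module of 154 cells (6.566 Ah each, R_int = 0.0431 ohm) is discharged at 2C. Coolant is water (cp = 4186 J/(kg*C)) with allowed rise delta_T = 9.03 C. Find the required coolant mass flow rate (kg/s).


Step 1: I = 2 * 6.566 = 13.132 A
Step 2: Q_cell = I^2 * R = 13.132^2 * 0.0431 = 7.4326 W
Step 3: Q_total = 154 * 7.4326 = 1144.6 W
Step 4: m_dot = Q_total / (cp * dT) = 1144.6 / (4186 * 9.03) = 0.03028 kg/s

0.03028 kg/s


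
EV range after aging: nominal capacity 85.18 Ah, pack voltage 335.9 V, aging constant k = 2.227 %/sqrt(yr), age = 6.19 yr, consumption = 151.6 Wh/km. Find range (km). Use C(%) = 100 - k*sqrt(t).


Step 1: capacity retention = 100 - 2.227 * sqrt(6.19) = 100 - 2.227 * 2.488 = 94.459%
Step 2: C_now = 85.18 * 94.459/100 = 80.46 Ah
Step 3: E_pack = V * C_now = 335.9 * 80.46 = 27027 Wh
Step 4: range = E_pack / consumption = 27027 / 151.6 = 178.3 km

178.3 km


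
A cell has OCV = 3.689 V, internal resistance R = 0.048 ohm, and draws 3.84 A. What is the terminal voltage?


IR drop = 3.84 * 0.048 = 0.18432 V
V = 3.689 - 0.18432 = 3.505 V

3.505 V


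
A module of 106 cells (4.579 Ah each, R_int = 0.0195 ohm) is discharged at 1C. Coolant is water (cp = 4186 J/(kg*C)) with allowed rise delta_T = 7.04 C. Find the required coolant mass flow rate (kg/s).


Step 1: I = 1 * 4.579 = 4.579 A
Step 2: Q_cell = I^2 * R = 4.579^2 * 0.0195 = 0.40886 W
Step 3: Q_total = 106 * 0.40886 = 43.339 W
Step 4: m_dot = Q_total / (cp * dT) = 43.339 / (4186 * 7.04) = 0.001471 kg/s

0.001471 kg/s


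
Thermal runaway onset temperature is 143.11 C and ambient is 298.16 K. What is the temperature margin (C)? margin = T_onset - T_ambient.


Convert: T_ambient = 298.16 K = 25.01 C
margin = 143.11 - 25.01 = 118.1 C

118.1 C


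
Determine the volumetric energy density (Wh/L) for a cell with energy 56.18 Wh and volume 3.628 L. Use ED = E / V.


Volumetric ED = 56.18 Wh / 3.628 L = 15.49 Wh/L

15.49 Wh/L


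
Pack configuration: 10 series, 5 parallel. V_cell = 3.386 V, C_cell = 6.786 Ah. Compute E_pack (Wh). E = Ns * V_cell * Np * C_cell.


E = Ns * Vcell * Np * Ccell = 10 * 3.386 * 5 * 6.786 = 1149 Wh

1149 Wh


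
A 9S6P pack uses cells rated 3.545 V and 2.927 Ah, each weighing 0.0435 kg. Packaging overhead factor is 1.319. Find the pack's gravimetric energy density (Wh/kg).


Step 1: V_pack = 9 * 3.545 = 31.905 V
Step 2: C_pack = 6 * 2.927 = 17.562 Ah
Step 3: E_pack = V_pack * C_pack = 31.905 * 17.562 = 560.32 Wh
Step 4: m_pack = 9 * 6 * 0.0435 * 1.319 = 3.0983 kg
Step 5: ED = E_pack / m_pack = 560.32 / 3.0983 = 180.8 Wh/kg

180.8 Wh/kg


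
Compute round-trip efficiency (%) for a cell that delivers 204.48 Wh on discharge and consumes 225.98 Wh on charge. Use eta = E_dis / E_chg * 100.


eta_e = E_dis / E_chg * 100 = 204.48 / 225.98 * 100 = 90.49%

90.49%


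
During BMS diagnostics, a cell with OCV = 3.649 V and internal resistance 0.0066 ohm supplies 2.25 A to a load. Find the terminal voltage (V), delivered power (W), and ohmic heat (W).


Step 1: V_terminal = OCV - I*R = 3.649 - 2.25 * 0.0066 = 3.6342 V
Step 2: P_out = V_terminal * I = 3.6342 * 2.25 = 8.177 W
Step 3: Q = I^2 * R = 2.25^2 * 0.0066 = 0.03341 W

V=3.6342 V, P=8.177 W, Q=0.03341 W


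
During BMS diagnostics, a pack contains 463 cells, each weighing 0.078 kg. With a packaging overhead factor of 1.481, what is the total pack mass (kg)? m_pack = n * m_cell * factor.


m_pack = n * m_cell * overhead = 463 * 0.078 * 1.481 = 53.48 kg

53.48 kg


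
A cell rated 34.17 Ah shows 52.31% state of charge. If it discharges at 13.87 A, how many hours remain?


Step 1: remaining = SOC/100 * C_total = 52.31/100 * 34.17 = 17.874 Ah
Step 2: t = remaining / I = 17.874 / 13.87 = 1.289 hr

1.289 hr


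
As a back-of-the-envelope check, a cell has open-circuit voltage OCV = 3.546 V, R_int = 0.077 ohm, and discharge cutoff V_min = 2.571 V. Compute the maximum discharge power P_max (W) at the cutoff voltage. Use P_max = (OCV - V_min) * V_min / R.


P_max = (OCV - V_min) * V_min / R = (3.546 - 2.571) * 2.571 / 0.077 = 0.975 * 2.571 / 0.077 = 32.55 W

32.55 W


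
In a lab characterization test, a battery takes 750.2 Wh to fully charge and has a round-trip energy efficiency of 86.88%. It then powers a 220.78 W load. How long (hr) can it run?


Step 1: E_discharge = eta/100 * E_charge = 86.88/100 * 750.2 = 651.77 Wh
Step 2: t = E_discharge / P = 651.77 / 220.78 = 2.952 hr

2.952 hr


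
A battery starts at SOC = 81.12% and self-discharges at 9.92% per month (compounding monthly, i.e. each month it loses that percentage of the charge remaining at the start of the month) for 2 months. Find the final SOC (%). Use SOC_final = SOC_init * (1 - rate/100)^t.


decay = (1 - 9.92/100)^2 = 0.81144
SOC_final = 81.12 * 0.81144 = 65.82%

65.82%


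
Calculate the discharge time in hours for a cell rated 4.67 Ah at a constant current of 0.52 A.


t = capacity / current = 4.67 / 0.52 = 8.981 hr

8.981 hr


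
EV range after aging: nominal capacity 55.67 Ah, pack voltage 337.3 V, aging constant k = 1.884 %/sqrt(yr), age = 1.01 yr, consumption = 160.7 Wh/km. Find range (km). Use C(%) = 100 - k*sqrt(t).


Step 1: capacity retention = 100 - 1.884 * sqrt(1.01) = 100 - 1.884 * 1.005 = 98.107%
Step 2: C_now = 55.67 * 98.107/100 = 54.616 Ah
Step 3: E_pack = V * C_now = 337.3 * 54.616 = 18422 Wh
Step 4: range = E_pack / consumption = 18422 / 160.7 = 114.6 km

114.6 km


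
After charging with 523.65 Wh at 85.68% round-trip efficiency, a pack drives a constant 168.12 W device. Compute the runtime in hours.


Step 1: E_discharge = eta/100 * E_charge = 85.68/100 * 523.65 = 448.66 Wh
Step 2: t = E_discharge / P = 448.66 / 168.12 = 2.669 hr

2.669 hr


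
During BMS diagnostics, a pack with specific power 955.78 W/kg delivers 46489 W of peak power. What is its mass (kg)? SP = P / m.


m = P / SP = 46489 / 955.78 = 48.64 kg

48.64 kg


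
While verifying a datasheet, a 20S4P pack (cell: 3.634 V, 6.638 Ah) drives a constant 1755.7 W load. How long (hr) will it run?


Step 1: E_pack = Ns * V_cell * Np * C_cell = 20 * 3.634 * 4 * 6.638 = 1929.8 Wh
Step 2: t = E_pack / P = 1929.8 / 1755.7 = 1.099 hr

1.099 hr


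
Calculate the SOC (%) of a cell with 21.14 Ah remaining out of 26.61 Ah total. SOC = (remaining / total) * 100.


SOC% = 21.14 / 26.61 * 100 = 79.44%

79.44%


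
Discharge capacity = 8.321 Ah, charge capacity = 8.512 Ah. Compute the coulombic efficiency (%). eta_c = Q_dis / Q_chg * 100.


Coulombic efficiency = 8.321/8.512 * 100% = 97.76%

97.76%


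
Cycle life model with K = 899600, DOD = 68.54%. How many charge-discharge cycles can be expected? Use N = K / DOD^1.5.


Step 1: DOD^1.5 = 68.54^1.5 = 567.44
Step 2: N = 899600 / 567.44 = 1585 cycles

1585 cycles


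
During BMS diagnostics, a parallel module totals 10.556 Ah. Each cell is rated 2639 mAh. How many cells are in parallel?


Convert: C_cell = 2639 mAh = 2.639 Ah
n = C_total / C_cell = 10.556 / 2.639 = 4

4


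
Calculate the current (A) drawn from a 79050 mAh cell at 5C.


Convert: capacity = 79050 mAh = 79.05 Ah
I = C_rate * capacity = 5 * 79.05 = 395.25 A

395.25 A


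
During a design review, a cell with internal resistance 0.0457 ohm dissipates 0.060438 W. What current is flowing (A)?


I = sqrt(Q / R) = sqrt(0.060438 / 0.0457) = sqrt(1.3225) = 1.150 A

1.150 A


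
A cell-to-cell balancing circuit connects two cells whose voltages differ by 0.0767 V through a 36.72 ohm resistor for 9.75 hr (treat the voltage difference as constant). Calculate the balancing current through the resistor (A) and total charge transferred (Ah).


I_bal = dV / R = 0.0767 / 36.72 = 0.0020888 A
Q = I_bal * t = 0.0020888 * 9.75 = 0.02037 Ah

I=0.0020888 A, Q=0.02037 Ah


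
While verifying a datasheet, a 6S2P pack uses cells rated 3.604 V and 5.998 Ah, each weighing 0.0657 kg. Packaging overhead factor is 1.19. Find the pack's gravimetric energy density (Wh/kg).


Step 1: V_pack = 6 * 3.604 = 21.624 V
Step 2: C_pack = 2 * 5.998 = 11.996 Ah
Step 3: E_pack = V_pack * C_pack = 21.624 * 11.996 = 259.4 Wh
Step 4: m_pack = 6 * 2 * 0.0657 * 1.19 = 0.9382 kg
Step 5: ED = E_pack / m_pack = 259.4 / 0.9382 = 276.5 Wh/kg

276.5 Wh/kg


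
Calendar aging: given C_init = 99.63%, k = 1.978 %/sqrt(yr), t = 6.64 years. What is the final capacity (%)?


Step 1: sqrt(6.64 yr) = 2.5768
Step 2: drop = 1.978 * 2.5768 = 5.0969
Step 3: C_final = 99.63 - 5.0969 = 94.53%

94.53%


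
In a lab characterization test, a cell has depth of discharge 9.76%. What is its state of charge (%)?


SOC = 100 - DOD = 100 - 9.76 = 90.24%

90.24%


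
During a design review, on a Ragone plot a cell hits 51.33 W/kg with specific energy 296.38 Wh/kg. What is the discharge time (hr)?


t = E / P = 296.38 / 51.33 = 5.774 hr

5.774 hr


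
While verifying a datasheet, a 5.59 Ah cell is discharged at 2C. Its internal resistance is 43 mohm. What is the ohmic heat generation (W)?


Convert: R = 43 mohm = 0.043 ohm
Step 1: I = C_rate * capacity = 2 * 5.59 = 11.18 A
Step 2: Q = I^2 * R = 11.18^2 * 0.043 = 124.99 * 0.043 = 5.375 W

5.375 W


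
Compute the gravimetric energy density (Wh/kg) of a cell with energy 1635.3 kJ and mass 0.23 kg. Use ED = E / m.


Convert: E = 1635.3 kJ = 454.25 Wh
ED = E / m = 454.25 / 0.23 = 1975 Wh/kg

1975 Wh/kg


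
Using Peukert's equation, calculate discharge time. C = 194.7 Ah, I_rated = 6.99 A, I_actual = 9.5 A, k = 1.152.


t_rated = C / I_rated = 194.7 / 6.99 = 27.854 hr
(I_rated/I)^k = (0.73579)^1.152 = 0.70226
t = t_rated * (I_rated/I)^k = 27.854 * 0.70226 = 19.56 hr

19.56 hr


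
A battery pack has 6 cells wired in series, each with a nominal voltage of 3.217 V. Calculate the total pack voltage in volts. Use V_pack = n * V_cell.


With 6 cells in series at 3.217 V each, V_pack = 19.302 V

19.302 V


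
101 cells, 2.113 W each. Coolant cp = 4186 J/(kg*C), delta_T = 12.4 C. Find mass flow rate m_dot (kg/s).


Q_total = 101 * 2.113 = 213.41 W
m_dot = Q_total / (cp * dT) = 213.41 / (4186 * 12.4) = 0.004111 kg/s

0.004111 kg/s


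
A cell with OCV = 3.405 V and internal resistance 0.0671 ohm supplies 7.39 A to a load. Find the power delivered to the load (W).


Step 1: V_terminal = OCV - I*R = 3.405 - 7.39 * 0.0671 = 2.9091 V
Step 2: P_out = V_terminal * I = 2.9091 * 7.39 = 21.50 W

21.50 W


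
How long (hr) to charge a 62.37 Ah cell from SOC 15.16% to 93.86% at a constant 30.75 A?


delta_Ah = 62.37 * (93.86 - 15.16) / 100 = 49.085 Ah
t = delta_Ah / I = 49.085 / 30.75 = 1.596 hr

1.596 hr


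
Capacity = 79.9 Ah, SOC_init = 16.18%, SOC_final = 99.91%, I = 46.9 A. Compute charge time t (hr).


delta_Ah = 79.9 * (99.91 - 16.18) / 100 = 66.9 Ah
t = delta_Ah / I = 66.9 / 46.9 = 1.426 hr

1.426 hr


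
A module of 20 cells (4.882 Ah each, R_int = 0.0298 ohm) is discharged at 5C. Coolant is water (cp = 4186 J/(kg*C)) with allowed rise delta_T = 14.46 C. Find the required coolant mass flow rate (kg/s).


Step 1: I = 5 * 4.882 = 24.41 A
Step 2: Q_cell = I^2 * R = 24.41^2 * 0.0298 = 17.756 W
Step 3: Q_total = 20 * 17.756 = 355.12 W
Step 4: m_dot = Q_total / (cp * dT) = 355.12 / (4186 * 14.46) = 0.005867 kg/s

0.005867 kg/s


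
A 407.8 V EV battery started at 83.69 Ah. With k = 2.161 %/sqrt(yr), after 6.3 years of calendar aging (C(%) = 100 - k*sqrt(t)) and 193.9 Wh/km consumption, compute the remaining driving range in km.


Step 1: capacity retention = 100 - 2.161 * sqrt(6.3) = 100 - 2.161 * 2.51 = 94.576%
Step 2: C_now = 83.69 * 94.576/100 = 79.151 Ah
Step 3: E_pack = V * C_now = 407.8 * 79.151 = 32278 Wh
Step 4: range = E_pack / consumption = 32278 / 193.9 = 166.5 km

166.5 km


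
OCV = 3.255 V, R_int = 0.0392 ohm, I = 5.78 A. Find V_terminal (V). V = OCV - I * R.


IR drop = 5.78 * 0.0392 = 0.22658 V
V = 3.255 - 0.22658 = 3.028 V

3.028 V


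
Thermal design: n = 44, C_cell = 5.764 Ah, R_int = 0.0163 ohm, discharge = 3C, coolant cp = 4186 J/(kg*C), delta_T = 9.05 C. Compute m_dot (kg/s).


Step 1: I = 3 * 5.764 = 17.292 A
Step 2: Q_cell = I^2 * R = 17.292^2 * 0.0163 = 4.8739 W
Step 3: Q_total = 44 * 4.8739 = 214.45 W
Step 4: m_dot = Q_total / (cp * dT) = 214.45 / (4186 * 9.05) = 0.005661 kg/s

0.005661 kg/s


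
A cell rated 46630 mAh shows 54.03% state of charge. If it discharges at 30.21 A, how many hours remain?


Convert: C_total = 46630 mAh = 46.63 Ah
Step 1: remaining = SOC/100 * C_total = 54.03/100 * 46.63 = 25.194 Ah
Step 2: t = remaining / I = 25.194 / 30.21 = 0.8340 hr

0.8340 hr


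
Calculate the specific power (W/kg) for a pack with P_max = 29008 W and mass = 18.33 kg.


Specific power = 29008 W / 18.33 kg = 1583 W/kg

1583 W/kg


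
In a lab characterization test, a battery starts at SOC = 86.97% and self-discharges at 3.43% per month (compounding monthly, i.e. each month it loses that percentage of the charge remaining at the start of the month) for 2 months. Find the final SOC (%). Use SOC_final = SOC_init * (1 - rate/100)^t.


decay = (1 - 3.43/100)^2 = 0.93258
SOC_final = 86.97 * 0.93258 = 81.11%

81.11%


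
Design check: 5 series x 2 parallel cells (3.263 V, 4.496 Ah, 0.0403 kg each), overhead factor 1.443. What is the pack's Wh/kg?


Step 1: V_pack = 5 * 3.263 = 16.315 V
Step 2: C_pack = 2 * 4.496 = 8.992 Ah
Step 3: E_pack = V_pack * C_pack = 16.315 * 8.992 = 146.7 Wh
Step 4: m_pack = 5 * 2 * 0.0403 * 1.443 = 0.58153 kg
Step 5: ED = E_pack / m_pack = 146.7 / 0.58153 = 252.3 Wh/kg

252.3 Wh/kg


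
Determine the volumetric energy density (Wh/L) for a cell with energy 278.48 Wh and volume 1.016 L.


Volumetric ED = 278.48 Wh / 1.016 L = 274.1 Wh/L

274.1 Wh/L


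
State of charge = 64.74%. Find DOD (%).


Complement of SOC: DOD = 100% - 64.74% = 35.26%

35.26%


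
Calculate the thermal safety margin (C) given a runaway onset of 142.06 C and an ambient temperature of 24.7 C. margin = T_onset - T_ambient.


margin = T_onset - T_ambient = 142.06 - 24.7 = 117.36 C

117.36 C


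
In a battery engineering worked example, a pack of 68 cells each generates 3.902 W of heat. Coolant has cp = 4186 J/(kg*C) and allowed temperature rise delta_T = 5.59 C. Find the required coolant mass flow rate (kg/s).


Step 1: Total heat Q = 68 * 3.902 W = 265.34 W
Step 2: denom = cp * dT = 4186 * 5.59 = 23400
Step 3: m_dot = 265.34 / 23400 = 0.01134 kg/s

0.01134 kg/s


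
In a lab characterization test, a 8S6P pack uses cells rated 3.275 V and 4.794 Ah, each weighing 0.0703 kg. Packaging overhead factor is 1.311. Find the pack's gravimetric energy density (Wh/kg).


Step 1: V_pack = 8 * 3.275 = 26.2 V
Step 2: C_pack = 6 * 4.794 = 28.764 Ah
Step 3: E_pack = V_pack * C_pack = 26.2 * 28.764 = 753.62 Wh
Step 4: m_pack = 8 * 6 * 0.0703 * 1.311 = 4.4238 kg
Step 5: ED = E_pack / m_pack = 753.62 / 4.4238 = 170.4 Wh/kg

170.4 Wh/kg


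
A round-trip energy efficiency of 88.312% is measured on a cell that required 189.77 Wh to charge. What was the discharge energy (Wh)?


E_dis = eta/100 * E_chg = 88.312/100 * 189.77 = 167.6 Wh

167.6 Wh


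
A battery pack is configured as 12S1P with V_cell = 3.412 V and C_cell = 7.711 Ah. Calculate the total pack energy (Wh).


V_pack = 12 * 3.412 = 40.944 V
C_pack = 1 * 7.711 = 7.711 Ah
E = V_pack * C_pack = 40.944 * 7.711 = 315.7 Wh

315.7 Wh


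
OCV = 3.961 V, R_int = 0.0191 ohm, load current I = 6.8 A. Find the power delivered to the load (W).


Step 1: V_terminal = OCV - I*R = 3.961 - 6.8 * 0.0191 = 3.8311 V
Step 2: P_out = V_terminal * I = 3.8311 * 6.8 = 26.05 W

26.05 W


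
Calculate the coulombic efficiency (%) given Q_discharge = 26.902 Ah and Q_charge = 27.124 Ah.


Coulombic efficiency = 26.902/27.124 * 100% = 99.18%

99.18%


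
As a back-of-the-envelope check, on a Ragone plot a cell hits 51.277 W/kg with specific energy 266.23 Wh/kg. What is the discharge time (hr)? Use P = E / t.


t = E / P = 266.23 / 51.277 = 5.192 hr

5.192 hr


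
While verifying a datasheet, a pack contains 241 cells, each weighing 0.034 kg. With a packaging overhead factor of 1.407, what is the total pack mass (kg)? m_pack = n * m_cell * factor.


Cell mass sum = 241 * 0.034 = 8.194 kg
With overhead 1.407: m_pack = 8.194 * 1.407 = 11.53 kg

11.53 kg


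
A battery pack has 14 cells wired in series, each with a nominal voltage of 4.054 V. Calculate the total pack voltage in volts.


Series voltages add: 14 * 4.054 V = 56.756 V

56.756 V


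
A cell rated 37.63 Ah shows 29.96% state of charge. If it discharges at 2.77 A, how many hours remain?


Step 1: remaining = SOC/100 * C_total = 29.96/100 * 37.63 = 11.274 Ah
Step 2: t = remaining / I = 11.274 / 2.77 = 4.070 hr

4.070 hr


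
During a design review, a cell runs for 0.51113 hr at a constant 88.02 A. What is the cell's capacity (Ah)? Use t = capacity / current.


C = I * t = 88.02 * 0.51113 = 44.99 Ah

44.99 Ah


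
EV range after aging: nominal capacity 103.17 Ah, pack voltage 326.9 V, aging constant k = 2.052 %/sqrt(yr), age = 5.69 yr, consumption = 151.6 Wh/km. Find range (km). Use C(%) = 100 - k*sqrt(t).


Step 1: capacity retention = 100 - 2.052 * sqrt(5.69) = 100 - 2.052 * 2.3854 = 95.105%
Step 2: C_now = 103.17 * 95.105/100 = 98.12 Ah
Step 3: E_pack = V * C_now = 326.9 * 98.12 = 32075 Wh
Step 4: range = E_pack / consumption = 32075 / 151.6 = 211.6 km

211.6 km


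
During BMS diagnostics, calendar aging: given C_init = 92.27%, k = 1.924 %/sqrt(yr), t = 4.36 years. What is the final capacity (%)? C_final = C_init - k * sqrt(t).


sqrt(t) = sqrt(4.36) = 2.0881
C_final = 92.27 - 1.924 * 2.0881 = 88.25%

88.25%


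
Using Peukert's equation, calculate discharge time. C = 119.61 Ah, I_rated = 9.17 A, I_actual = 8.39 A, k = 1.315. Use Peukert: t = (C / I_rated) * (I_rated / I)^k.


Step 1: t_rated = C / I_rated = 119.61 / 9.17 = 13.044 hr
Step 2: ratio = 9.17 / 8.39 = 1.093
Step 3: ratio^k = 1.093^1.315 = 1.124
Step 4: t = t_rated * ratio^k = 13.044 * 1.124 = 14.66 hr

14.66 hr


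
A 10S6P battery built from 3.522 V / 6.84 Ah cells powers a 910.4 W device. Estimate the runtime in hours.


Step 1: E_pack = Ns * V_cell * Np * C_cell = 10 * 3.522 * 6 * 6.84 = 1445.4 Wh
Step 2: t = E_pack / P = 1445.4 / 910.4 = 1.588 hr

1.588 hr


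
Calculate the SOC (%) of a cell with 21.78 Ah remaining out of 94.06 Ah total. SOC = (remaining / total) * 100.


SOC% = 21.78 / 94.06 * 100 = 23.16%

23.16%


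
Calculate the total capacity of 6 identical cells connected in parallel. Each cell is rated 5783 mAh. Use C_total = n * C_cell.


Convert: C_cell = 5783 mAh = 5.783 Ah
C_total = 6 * 5.783 = 34.698 Ah

34.698 Ah


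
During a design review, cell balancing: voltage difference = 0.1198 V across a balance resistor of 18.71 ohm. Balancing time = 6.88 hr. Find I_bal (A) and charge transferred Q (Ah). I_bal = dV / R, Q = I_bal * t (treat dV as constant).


I_bal = dV / R = 0.1198 / 18.71 = 0.006403 A
Q = I_bal * t = 0.006403 * 6.88 = 0.04405 Ah

I=0.006403 A, Q=0.04405 Ah


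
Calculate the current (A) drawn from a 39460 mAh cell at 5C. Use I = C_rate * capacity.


Convert: capacity = 39460 mAh = 39.46 Ah
I = C_rate * capacity = 5 * 39.46 = 197.3 A

197.3 A


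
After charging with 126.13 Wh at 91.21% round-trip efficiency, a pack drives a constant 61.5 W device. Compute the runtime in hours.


Step 1: E_discharge = eta/100 * E_charge = 91.21/100 * 126.13 = 115.04 Wh
Step 2: t = E_discharge / P = 115.04 / 61.5 = 1.871 hr

1.871 hr


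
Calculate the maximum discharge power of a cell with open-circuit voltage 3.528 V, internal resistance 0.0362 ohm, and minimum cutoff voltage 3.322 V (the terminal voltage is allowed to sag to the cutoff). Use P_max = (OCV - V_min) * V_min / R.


dV = OCV - V_min = 0.206 V (so I_max = dV / R)
P_max = dV * V_min / R = 0.206 * 3.322 / 0.0362 = 18.90 W

18.90 W
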